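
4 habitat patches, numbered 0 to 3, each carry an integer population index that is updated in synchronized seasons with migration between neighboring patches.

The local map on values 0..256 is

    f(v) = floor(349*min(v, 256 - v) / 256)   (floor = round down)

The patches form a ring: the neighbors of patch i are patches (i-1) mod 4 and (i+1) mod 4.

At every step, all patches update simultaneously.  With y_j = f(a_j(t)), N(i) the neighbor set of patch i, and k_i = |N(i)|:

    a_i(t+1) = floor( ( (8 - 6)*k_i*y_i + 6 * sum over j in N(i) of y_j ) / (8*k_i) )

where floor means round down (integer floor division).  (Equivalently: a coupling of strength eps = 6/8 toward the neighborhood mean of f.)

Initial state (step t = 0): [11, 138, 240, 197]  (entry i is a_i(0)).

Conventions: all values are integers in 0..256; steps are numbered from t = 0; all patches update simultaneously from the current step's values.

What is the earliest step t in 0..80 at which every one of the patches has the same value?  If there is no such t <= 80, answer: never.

Answer: 8
Key observation: Synchronization is absorbing here: once all patches are equal they stay equal, and step 8 is the first all-equal step.

Derivation:
t=0: [11, 138, 240, 197]  (not all equal)
t=1: [93, 53, 95, 33]  (not all equal)
t=2: [75, 113, 75, 106]  (not all equal)
t=3: [137, 115, 137, 112]  (not all equal)
t=4: [156, 160, 156, 159]  (not all equal)
t=5: [132, 134, 132, 135]  (not all equal)
t=6: [166, 168, 166, 167]  (not all equal)
t=7: [120, 121, 120, 121]  (not all equal)
t=8: [163, 163, 163, 163]  (all equal)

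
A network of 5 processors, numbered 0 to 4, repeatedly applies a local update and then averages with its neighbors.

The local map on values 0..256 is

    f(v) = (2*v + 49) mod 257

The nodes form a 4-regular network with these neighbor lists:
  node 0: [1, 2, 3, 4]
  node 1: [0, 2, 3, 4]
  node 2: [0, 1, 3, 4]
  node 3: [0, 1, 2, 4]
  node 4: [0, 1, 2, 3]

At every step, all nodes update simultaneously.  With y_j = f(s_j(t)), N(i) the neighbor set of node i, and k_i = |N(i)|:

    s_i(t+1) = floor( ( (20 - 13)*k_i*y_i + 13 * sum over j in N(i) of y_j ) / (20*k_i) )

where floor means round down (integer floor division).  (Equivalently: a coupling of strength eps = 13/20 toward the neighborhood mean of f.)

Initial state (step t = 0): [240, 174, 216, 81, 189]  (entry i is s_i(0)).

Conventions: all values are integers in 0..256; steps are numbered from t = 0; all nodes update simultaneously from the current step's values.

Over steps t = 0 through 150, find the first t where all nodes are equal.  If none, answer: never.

Simulating step by step:
t=0: [240, 174, 216, 81, 189]  (not all equal)
t=1: [126, 149, 165, 163, 155]  (not all equal)
t=2: [85, 94, 100, 99, 96]  (not all equal)
t=3: [234, 238, 240, 240, 239]  (not all equal)
t=4: [9, 11, 12, 12, 11]  (not all equal)
t=5: [70, 71, 71, 71, 71]  (not all equal)
t=6: [190, 190, 190, 190, 190]  (all equal)

Answer: 6
Key observation: Synchronization is absorbing here: once all nodes are equal they stay equal, and step 6 is the first all-equal step.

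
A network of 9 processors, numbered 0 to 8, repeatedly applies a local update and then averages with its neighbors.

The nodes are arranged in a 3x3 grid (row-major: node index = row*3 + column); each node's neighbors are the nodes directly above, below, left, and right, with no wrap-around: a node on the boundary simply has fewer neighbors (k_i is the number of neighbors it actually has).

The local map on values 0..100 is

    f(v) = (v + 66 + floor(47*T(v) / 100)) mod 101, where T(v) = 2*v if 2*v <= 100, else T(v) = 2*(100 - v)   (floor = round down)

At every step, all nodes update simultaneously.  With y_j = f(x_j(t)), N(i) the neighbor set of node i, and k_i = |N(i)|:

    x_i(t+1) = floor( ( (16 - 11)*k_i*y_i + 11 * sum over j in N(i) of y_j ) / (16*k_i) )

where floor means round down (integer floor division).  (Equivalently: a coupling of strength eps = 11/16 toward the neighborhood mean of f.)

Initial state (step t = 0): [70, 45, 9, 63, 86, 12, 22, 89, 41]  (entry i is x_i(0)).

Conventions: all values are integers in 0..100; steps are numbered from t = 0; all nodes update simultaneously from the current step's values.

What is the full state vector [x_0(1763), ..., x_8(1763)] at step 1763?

Answer: [62, 62, 62, 62, 62, 62, 62, 62, 62]
Key observation: The state at step 3, [62, 62, 62, 62, 62, 62, 62, 62, 62], reappears at step 4: the system is in a cycle of period 1 from step 3 on.  Therefore the state at step 1763 equals the state at step 3 + ((1763 - 3) mod 1) = 3, which is [62, 62, 62, 62, 62, 62, 62, 62, 62].

Derivation:
t=0: [70, 45, 9, 63, 86, 12, 22, 89, 41]
t=1: [58, 64, 74, 50, 65, 71, 45, 46, 66]
t=2: [62, 62, 62, 59, 60, 62, 56, 57, 59]
t=3: [62, 62, 62, 62, 62, 62, 62, 62, 62]
t=4: [62, 62, 62, 62, 62, 62, 62, 62, 62]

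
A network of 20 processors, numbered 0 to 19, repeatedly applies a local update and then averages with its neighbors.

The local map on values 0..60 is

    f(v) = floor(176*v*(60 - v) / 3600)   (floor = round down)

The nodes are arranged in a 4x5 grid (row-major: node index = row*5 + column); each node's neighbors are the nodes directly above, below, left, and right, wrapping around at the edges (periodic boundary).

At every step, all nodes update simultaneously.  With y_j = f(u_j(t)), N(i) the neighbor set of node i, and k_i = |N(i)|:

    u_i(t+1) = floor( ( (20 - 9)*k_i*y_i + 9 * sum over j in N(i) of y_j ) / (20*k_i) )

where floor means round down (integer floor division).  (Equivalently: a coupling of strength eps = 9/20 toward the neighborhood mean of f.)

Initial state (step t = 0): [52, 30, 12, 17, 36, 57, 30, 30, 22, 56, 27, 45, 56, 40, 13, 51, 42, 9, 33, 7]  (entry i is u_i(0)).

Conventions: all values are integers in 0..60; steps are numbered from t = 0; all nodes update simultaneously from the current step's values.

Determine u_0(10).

Answer: u_0(10) = 40

Derivation:
t=0: [52, 30, 12, 17, 36, 57, 30, 30, 22, 56, 27, 45, 56, 40, 13, 51, 42, 9, 33, 7]
t=1: [24, 38, 31, 36, 32, 17, 38, 37, 36, 18, 34, 33, 21, 35, 28, 25, 33, 25, 36, 25]
t=2: [41, 40, 42, 42, 41, 37, 39, 41, 41, 38, 41, 42, 40, 41, 41, 42, 42, 42, 42, 42]
t=3: [38, 38, 36, 36, 37, 40, 39, 38, 38, 39, 37, 37, 38, 37, 38, 36, 36, 36, 36, 36]
t=4: [40, 40, 41, 41, 41, 39, 40, 40, 40, 40, 40, 40, 40, 40, 40, 41, 41, 41, 41, 41]
t=5: [38, 38, 38, 38, 38, 39, 39, 38, 38, 39, 39, 38, 38, 38, 38, 38, 38, 38, 38, 38]
t=6: [40, 40, 40, 40, 40, 40, 40, 40, 40, 40, 40, 40, 40, 40, 40, 40, 40, 40, 40, 40]
t=7: [39, 39, 39, 39, 39, 39, 39, 39, 39, 39, 39, 39, 39, 39, 39, 39, 39, 39, 39, 39]
t=8: [40, 40, 40, 40, 40, 40, 40, 40, 40, 40, 40, 40, 40, 40, 40, 40, 40, 40, 40, 40]
t=9: [39, 39, 39, 39, 39, 39, 39, 39, 39, 39, 39, 39, 39, 39, 39, 39, 39, 39, 39, 39]
t=10: [40, 40, 40, 40, 40, 40, 40, 40, 40, 40, 40, 40, 40, 40, 40, 40, 40, 40, 40, 40]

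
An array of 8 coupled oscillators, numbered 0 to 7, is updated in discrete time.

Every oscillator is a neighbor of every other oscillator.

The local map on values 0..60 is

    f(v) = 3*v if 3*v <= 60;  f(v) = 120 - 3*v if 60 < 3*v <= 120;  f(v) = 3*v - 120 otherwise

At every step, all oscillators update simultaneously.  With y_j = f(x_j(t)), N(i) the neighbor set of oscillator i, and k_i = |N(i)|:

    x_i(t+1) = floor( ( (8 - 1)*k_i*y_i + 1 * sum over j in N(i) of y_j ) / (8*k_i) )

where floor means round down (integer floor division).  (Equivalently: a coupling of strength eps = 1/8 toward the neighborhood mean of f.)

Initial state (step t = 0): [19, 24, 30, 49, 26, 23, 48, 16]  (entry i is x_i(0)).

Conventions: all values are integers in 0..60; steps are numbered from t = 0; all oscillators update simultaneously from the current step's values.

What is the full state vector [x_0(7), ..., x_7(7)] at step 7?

Answer: [16, 24, 3, 54, 54, 3, 16, 24]

Derivation:
t=0: [19, 24, 30, 49, 26, 23, 48, 16]
t=1: [54, 46, 31, 28, 41, 49, 26, 46]
t=2: [39, 19, 26, 34, 6, 26, 39, 19]
t=3: [6, 53, 40, 19, 19, 40, 6, 53]
t=4: [19, 37, 4, 52, 52, 4, 19, 37]
t=5: [52, 11, 14, 34, 34, 14, 52, 11]
t=6: [35, 32, 40, 20, 20, 40, 35, 32]
t=7: [16, 24, 3, 54, 54, 3, 16, 24]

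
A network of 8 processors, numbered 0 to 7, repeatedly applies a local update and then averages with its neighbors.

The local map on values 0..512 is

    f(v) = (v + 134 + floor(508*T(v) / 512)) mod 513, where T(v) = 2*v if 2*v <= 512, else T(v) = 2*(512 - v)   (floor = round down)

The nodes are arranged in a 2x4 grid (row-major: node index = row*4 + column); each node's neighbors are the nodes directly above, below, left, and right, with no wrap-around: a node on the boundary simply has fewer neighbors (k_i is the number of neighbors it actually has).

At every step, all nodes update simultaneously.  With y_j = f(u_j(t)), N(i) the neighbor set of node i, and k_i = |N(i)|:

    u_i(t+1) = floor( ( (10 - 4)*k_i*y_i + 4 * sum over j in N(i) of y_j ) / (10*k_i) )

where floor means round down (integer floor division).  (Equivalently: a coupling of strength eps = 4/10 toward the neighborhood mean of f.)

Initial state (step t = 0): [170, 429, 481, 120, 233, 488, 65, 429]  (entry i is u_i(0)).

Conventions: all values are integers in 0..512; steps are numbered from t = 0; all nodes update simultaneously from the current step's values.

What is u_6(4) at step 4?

Answer: u_6(4) = 323

Derivation:
t=0: [170, 429, 481, 120, 233, 488, 65, 429]
t=1: [182, 188, 235, 370, 246, 207, 267, 292]
t=2: [205, 205, 303, 297, 293, 264, 345, 338]
t=3: [255, 265, 319, 334, 330, 343, 314, 310]
t=4: [366, 359, 328, 315, 323, 314, 323, 325]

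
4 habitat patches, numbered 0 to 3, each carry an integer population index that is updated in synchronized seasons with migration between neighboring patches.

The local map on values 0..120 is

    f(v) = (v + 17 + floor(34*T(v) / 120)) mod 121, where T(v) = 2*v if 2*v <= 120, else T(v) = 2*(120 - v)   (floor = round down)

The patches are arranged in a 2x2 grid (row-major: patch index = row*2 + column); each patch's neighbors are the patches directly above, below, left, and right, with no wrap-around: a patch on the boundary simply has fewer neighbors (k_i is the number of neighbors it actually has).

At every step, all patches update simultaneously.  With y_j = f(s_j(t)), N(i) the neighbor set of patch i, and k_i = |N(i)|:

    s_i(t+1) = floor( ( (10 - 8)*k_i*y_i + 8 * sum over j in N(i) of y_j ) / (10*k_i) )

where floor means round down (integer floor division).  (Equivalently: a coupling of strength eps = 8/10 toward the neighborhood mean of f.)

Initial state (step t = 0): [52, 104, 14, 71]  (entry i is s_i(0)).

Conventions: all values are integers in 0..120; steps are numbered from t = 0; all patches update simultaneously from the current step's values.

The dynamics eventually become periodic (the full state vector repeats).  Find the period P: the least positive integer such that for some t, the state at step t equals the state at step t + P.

Simulating step by step:
t=0: [52, 104, 14, 71]
t=1: [38, 87, 92, 41]
t=2: [16, 63, 63, 17]
t=3: [98, 56, 56, 98]
t=4: [84, 25, 25, 84]
t=5: [44, 11, 11, 44]
t=6: [44, 74, 74, 44]
t=7: [110, 91, 91, 110]
t=8: [4, 9, 9, 4]
t=9: [29, 24, 24, 29]
t=10: [55, 60, 60, 55]
t=11: [109, 104, 104, 109]
t=12: [9, 10, 10, 9]
t=13: [31, 31, 31, 31]
t=14: [65, 65, 65, 65]
t=15: [113, 113, 113, 113]
t=16: [12, 12, 12, 12]
t=17: [35, 35, 35, 35]
t=18: [71, 71, 71, 71]
t=19: [115, 115, 115, 115]
t=20: [13, 13, 13, 13]
t=21: [37, 37, 37, 37]
t=22: [74, 74, 74, 74]
t=23: [117, 117, 117, 117]
t=24: [14, 14, 14, 14]
t=25: [38, 38, 38, 38]
t=26: [76, 76, 76, 76]
t=27: [117, 117, 117, 117]

Answer: 4
Key observation: The state at step 23, [117, 117, 117, 117], reappears at step 27 — and no state repeats earlier — so the cycle the system enters has period 4.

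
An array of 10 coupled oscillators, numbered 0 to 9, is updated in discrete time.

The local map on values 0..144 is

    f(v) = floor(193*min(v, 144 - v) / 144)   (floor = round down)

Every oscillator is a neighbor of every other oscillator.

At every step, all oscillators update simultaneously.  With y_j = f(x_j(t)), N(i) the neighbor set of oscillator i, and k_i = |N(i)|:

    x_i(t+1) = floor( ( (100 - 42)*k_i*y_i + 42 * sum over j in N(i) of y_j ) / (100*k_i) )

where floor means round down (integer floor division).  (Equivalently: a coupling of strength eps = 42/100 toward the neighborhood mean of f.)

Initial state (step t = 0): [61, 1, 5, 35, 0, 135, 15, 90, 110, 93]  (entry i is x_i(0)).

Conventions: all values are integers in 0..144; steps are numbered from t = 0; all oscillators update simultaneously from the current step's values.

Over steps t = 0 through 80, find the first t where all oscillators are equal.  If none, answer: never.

Simulating step by step:
t=0: [61, 1, 5, 35, 0, 135, 15, 90, 110, 93]  (not all equal)
t=1: [59, 16, 19, 40, 16, 22, 27, 54, 40, 52]  (not all equal)
t=2: [63, 32, 34, 49, 32, 36, 40, 59, 49, 58]  (not all equal)
t=3: [72, 50, 52, 62, 50, 53, 56, 70, 62, 69]  (not all equal)
t=4: [88, 72, 73, 81, 72, 75, 77, 86, 81, 86]  (not all equal)
t=5: [80, 91, 91, 85, 91, 89, 87, 81, 85, 81]  (not all equal)
t=6: [81, 73, 73, 78, 73, 75, 76, 80, 78, 80]  (not all equal)
t=7: [86, 92, 92, 88, 92, 90, 90, 87, 88, 87]  (not all equal)
t=8: [75, 70, 70, 74, 70, 72, 72, 74, 74, 74]  (not all equal)
t=9: [92, 93, 93, 93, 93, 94, 94, 93, 93, 93]  (not all equal)
t=10: [68, 67, 67, 67, 67, 67, 67, 67, 67, 67]  (not all equal)
t=11: [90, 89, 89, 89, 89, 89, 89, 89, 89, 89]  (not all equal)
t=12: [72, 72, 72, 72, 72, 72, 72, 72, 72, 72]  (all equal)

Answer: 12
Key observation: Synchronization is absorbing here: once all oscillators are equal they stay equal, and step 12 is the first all-equal step.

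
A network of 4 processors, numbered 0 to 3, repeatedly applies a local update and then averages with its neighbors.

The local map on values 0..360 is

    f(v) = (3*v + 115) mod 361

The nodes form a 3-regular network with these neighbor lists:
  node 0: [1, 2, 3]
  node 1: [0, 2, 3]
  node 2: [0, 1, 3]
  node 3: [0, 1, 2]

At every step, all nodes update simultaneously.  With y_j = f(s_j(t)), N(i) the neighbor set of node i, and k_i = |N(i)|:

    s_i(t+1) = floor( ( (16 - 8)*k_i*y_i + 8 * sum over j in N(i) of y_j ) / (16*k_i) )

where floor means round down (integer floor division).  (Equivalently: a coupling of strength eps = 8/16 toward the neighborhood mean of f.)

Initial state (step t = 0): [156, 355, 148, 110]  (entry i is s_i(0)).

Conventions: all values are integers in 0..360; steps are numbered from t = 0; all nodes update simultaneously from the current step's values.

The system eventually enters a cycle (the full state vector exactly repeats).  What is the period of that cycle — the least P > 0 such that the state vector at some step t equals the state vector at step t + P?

Simulating step by step:
t=0: [156, 355, 148, 110]
t=1: [174, 132, 166, 128]
t=2: [228, 186, 220, 182]
t=3: [149, 227, 141, 223]
t=4: [152, 110, 144, 106]
t=5: [162, 120, 154, 116]
t=6: [192, 150, 184, 146]
t=7: [282, 240, 274, 236]
t=8: [191, 149, 183, 145]
t=9: [279, 237, 271, 233]
t=10: [182, 140, 174, 136]
t=11: [252, 210, 244, 206]
t=12: [101, 59, 93, 55]
t=13: [129, 207, 121, 203]
t=14: [92, 50, 84, 46]
t=15: [102, 180, 94, 176]
t=16: [132, 210, 124, 206]
t=17: [101, 59, 93, 55]

Answer: 5
Key observation: The state at step 12, [101, 59, 93, 55], reappears at step 17 — and no state repeats earlier — so the cycle the system enters has period 5.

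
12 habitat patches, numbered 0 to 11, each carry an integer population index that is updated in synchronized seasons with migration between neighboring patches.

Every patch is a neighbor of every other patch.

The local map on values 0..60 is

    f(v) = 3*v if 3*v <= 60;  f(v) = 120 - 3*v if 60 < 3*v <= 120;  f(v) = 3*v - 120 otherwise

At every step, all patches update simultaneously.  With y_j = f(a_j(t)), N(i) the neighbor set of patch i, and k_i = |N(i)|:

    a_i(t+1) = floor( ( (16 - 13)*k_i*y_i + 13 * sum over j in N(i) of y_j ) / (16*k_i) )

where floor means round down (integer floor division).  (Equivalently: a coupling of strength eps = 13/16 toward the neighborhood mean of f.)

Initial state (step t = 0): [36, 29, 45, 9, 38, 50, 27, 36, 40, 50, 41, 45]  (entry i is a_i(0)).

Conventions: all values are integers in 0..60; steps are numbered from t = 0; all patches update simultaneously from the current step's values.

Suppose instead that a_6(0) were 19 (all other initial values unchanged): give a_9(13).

Answer: a_9(13) = 36
Key observation: This trace re-runs the system from the modified initial state.

Derivation:
t=0: [36, 29, 45, 9, 38, 50, 19, 36, 40, 50, 41, 45]
t=1: [19, 21, 19, 20, 18, 21, 24, 19, 17, 21, 18, 19]
t=2: [55, 55, 55, 56, 55, 55, 54, 55, 54, 55, 55, 55]
t=3: [44, 44, 44, 45, 44, 44, 44, 44, 44, 44, 44, 44]
t=4: [12, 12, 12, 12, 12, 12, 12, 12, 12, 12, 12, 12]
t=5: [36, 36, 36, 36, 36, 36, 36, 36, 36, 36, 36, 36]
t=6: [12, 12, 12, 12, 12, 12, 12, 12, 12, 12, 12, 12]
t=7: [36, 36, 36, 36, 36, 36, 36, 36, 36, 36, 36, 36]
t=8: [12, 12, 12, 12, 12, 12, 12, 12, 12, 12, 12, 12]
t=9: [36, 36, 36, 36, 36, 36, 36, 36, 36, 36, 36, 36]
t=10: [12, 12, 12, 12, 12, 12, 12, 12, 12, 12, 12, 12]
t=11: [36, 36, 36, 36, 36, 36, 36, 36, 36, 36, 36, 36]
t=12: [12, 12, 12, 12, 12, 12, 12, 12, 12, 12, 12, 12]
t=13: [36, 36, 36, 36, 36, 36, 36, 36, 36, 36, 36, 36]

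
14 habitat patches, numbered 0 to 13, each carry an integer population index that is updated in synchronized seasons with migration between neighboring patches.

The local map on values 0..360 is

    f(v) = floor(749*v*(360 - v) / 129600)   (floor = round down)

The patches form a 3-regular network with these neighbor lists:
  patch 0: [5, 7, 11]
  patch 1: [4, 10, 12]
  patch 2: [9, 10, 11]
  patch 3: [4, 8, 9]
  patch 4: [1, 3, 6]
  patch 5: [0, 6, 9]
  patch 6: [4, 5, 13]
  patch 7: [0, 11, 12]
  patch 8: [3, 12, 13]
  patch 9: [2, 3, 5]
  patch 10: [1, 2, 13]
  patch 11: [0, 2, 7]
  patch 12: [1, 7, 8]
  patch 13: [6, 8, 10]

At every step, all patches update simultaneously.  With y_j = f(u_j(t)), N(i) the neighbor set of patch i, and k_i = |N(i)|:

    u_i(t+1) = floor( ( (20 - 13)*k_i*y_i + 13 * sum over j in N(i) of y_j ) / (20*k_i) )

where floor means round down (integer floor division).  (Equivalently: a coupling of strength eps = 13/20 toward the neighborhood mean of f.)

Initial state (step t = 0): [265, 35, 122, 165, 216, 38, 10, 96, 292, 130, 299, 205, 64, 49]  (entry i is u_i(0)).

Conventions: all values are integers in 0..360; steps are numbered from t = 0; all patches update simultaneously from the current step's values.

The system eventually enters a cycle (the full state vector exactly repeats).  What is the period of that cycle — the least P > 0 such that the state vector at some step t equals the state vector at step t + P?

Simulating step by step:
t=0: [265, 35, 122, 165, 216, 38, 10, 96, 292, 130, 299, 205, 64, 49]
t=1: [137, 107, 158, 165, 121, 97, 80, 145, 122, 151, 106, 163, 108, 82]
t=2: [172, 158, 177, 176, 160, 156, 141, 175, 160, 175, 156, 181, 163, 143]
t=3: [185, 184, 186, 185, 183, 183, 180, 186, 183, 186, 183, 186, 185, 180]
t=4: [187, 187, 187, 187, 187, 187, 187, 187, 187, 187, 187, 187, 187, 187]
t=5: [186, 186, 186, 186, 186, 186, 186, 186, 186, 186, 186, 186, 186, 186]
t=6: [187, 187, 187, 187, 187, 187, 187, 187, 187, 187, 187, 187, 187, 187]

Answer: 2
Key observation: The state at step 4, [187, 187, 187, 187, 187, 187, 187, 187, 187, 187, 187, 187, 187, 187], reappears at step 6 — and no state repeats earlier — so the cycle the system enters has period 2.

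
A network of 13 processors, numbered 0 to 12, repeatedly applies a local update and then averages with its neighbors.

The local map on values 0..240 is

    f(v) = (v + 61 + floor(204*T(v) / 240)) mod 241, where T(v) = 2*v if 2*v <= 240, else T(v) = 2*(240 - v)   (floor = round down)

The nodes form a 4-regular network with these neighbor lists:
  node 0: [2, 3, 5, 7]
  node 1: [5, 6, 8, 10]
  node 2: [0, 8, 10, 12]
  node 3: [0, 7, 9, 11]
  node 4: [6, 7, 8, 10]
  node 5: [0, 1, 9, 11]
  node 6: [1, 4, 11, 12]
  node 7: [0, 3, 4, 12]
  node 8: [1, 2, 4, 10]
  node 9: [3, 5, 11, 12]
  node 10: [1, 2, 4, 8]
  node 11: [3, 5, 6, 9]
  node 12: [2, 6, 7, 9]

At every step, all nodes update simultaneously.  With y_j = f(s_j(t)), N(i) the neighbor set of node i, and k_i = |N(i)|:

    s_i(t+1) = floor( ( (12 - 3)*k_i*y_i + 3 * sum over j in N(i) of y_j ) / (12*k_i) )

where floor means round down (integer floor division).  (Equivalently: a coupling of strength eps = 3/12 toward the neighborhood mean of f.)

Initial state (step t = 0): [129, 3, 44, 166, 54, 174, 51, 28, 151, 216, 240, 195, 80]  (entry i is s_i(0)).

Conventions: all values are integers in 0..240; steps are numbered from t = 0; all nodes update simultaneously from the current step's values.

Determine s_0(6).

Answer: s_0(6) = 127

Derivation:
t=0: [129, 3, 44, 166, 54, 174, 51, 28, 151, 216, 240, 195, 80]
t=1: [136, 82, 156, 110, 186, 102, 173, 132, 123, 78, 81, 98, 63]
t=2: [128, 54, 122, 111, 99, 89, 107, 137, 124, 55, 53, 84, 197]
t=3: [131, 186, 142, 122, 101, 82, 107, 126, 145, 176, 189, 65, 104]
t=4: [130, 95, 124, 144, 98, 66, 113, 133, 120, 110, 98, 201, 104]
t=5: [142, 94, 134, 124, 93, 205, 115, 128, 132, 122, 90, 103, 107]
t=6: [127, 80, 127, 137, 82, 90, 119, 131, 122, 133, 73, 104, 115]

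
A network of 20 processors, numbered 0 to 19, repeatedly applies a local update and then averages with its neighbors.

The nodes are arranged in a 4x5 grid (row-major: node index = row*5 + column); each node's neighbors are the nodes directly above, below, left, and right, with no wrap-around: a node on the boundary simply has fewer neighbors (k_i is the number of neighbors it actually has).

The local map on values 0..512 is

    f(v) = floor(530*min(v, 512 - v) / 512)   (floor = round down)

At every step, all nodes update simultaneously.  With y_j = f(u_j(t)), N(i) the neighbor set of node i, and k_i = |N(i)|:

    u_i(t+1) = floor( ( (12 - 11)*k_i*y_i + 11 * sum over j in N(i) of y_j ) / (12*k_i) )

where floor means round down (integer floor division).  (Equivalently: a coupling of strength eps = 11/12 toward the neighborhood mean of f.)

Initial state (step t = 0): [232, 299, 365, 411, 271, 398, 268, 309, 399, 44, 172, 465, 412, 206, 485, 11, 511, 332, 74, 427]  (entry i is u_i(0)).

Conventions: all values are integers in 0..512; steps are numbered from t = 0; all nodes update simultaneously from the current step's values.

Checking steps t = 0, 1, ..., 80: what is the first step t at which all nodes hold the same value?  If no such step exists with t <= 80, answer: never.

Simulating step by step:
t=0: [232, 299, 365, 411, 271, 398, 268, 309, 399, 44, 172, 465, 412, 206, 485, 11, 511, 332, 74, 427]  (not all equal)
t=1: [174, 215, 175, 166, 89, 214, 157, 160, 140, 123, 68, 126, 159, 91, 107, 82, 74, 70, 154, 54]  (not all equal)
t=2: [218, 178, 185, 141, 144, 144, 182, 162, 139, 116, 138, 119, 119, 140, 93, 73, 93, 127, 80, 127]  (not all equal)
t=3: [171, 199, 167, 159, 133, 182, 158, 161, 143, 128, 117, 136, 139, 113, 128, 115, 108, 102, 130, 92]  (not all equal)
t=4: [194, 173, 177, 153, 147, 156, 173, 157, 144, 138, 146, 134, 132, 137, 115, 116, 120, 127, 107, 129]  (not all equal)
t=5: [172, 186, 167, 161, 150, 175, 161, 161, 150, 140, 140, 146, 142, 129, 137, 136, 129, 123, 132, 116]  (not all equal)
t=6: [185, 173, 174, 161, 155, 164, 171, 160, 152, 149, 156, 147, 144, 143, 133, 138, 138, 137, 127, 136]  (not all equal)
t=7: [175, 182, 170, 165, 160, 175, 167, 165, 158, 151, 154, 156, 151, 143, 146, 150, 144, 140, 142, 134]  (not all equal)
t=8: [184, 177, 175, 167, 163, 171, 174, 166, 161, 159, 165, 159, 155, 153, 147, 154, 152, 149, 143, 147]  (not all equal)
t=9: [180, 183, 175, 171, 168, 179, 174, 171, 166, 162, 166, 166, 161, 156, 157, 163, 158, 154, 154, 150]  (not all equal)
t=10: [186, 182, 181, 175, 172, 179, 180, 174, 170, 168, 174, 170, 166, 164, 161, 167, 165, 162, 158, 160]  (not all equal)
t=11: [186, 188, 183, 180, 177, 185, 182, 179, 175, 173, 177, 176, 172, 168, 168, 174, 171, 167, 166, 164]  (not all equal)
t=12: [192, 190, 188, 184, 182, 187, 188, 184, 180, 179, 184, 181, 178, 175, 173, 180, 177, 175, 171, 171]  (not all equal)
t=13: [194, 195, 192, 189, 187, 193, 191, 189, 186, 184, 188, 187, 184, 181, 180, 186, 184, 181, 179, 177]  (not all equal)
t=14: [200, 198, 197, 194, 192, 197, 197, 194, 191, 190, 194, 192, 190, 188, 186, 192, 190, 188, 185, 185]  (not all equal)
t=15: [203, 204, 201, 199, 198, 203, 201, 199, 197, 195, 199, 198, 196, 194, 193, 198, 196, 194, 192, 191]  (not all equal)
t=16: [210, 208, 207, 205, 203, 207, 207, 205, 202, 201, 205, 204, 202, 200, 199, 203, 202, 200, 198, 198]  (not all equal)
t=17: [214, 215, 213, 211, 210, 214, 213, 211, 209, 208, 211, 211, 209, 206, 206, 210, 209, 207, 205, 204]  (not all equal)
t=18: [221, 220, 219, 217, 216, 219, 219, 218, 216, 215, 218, 217, 215, 214, 213, 217, 216, 214, 212, 212]  (not all equal)
t=19: [226, 226, 225, 224, 223, 226, 225, 224, 223, 222, 224, 224, 222, 221, 220, 224, 223, 221, 220, 219]  (not all equal)
t=20: [233, 232, 231, 230, 230, 232, 232, 230, 229, 229, 231, 230, 229, 228, 227, 230, 230, 228, 227, 226]  (not all equal)
t=21: [240, 240, 238, 238, 237, 240, 239, 238, 237, 236, 238, 238, 237, 235, 235, 238, 237, 236, 234, 233]  (not all equal)
t=22: [248, 247, 246, 245, 245, 247, 247, 245, 244, 244, 246, 245, 244, 243, 242, 245, 245, 244, 242, 242]  (not all equal)
t=23: [255, 255, 253, 253, 252, 255, 254, 253, 252, 251, 253, 253, 252, 251, 250, 253, 252, 251, 250, 250]  (not all equal)
t=24: [263, 262, 261, 260, 260, 262, 262, 260, 260, 259, 261, 260, 260, 259, 258, 260, 260, 259, 258, 258]  (not all equal)
t=25: [257, 258, 259, 259, 260, 258, 258, 259, 260, 260, 259, 259, 260, 261, 261, 259, 260, 260, 261, 262]  (not all equal)
t=26: [262, 262, 261, 260, 260, 262, 261, 260, 260, 259, 261, 260, 260, 259, 259, 260, 260, 259, 259, 258]  (not all equal)
t=27: [258, 258, 259, 259, 260, 258, 259, 259, 260, 260, 259, 259, 260, 260, 261, 259, 260, 260, 261, 261]  (not all equal)
t=28: [262, 261, 261, 260, 260, 261, 261, 260, 260, 259, 261, 260, 260, 259, 259, 260, 260, 259, 259, 259]  (not all equal)
t=29: [258, 258, 259, 259, 260, 258, 259, 259, 260, 260, 259, 259, 260, 260, 261, 259, 260, 260, 261, 261]  (not all equal)

Answer: never
Key observation: The state at step 27 reappears at step 29 — the system is in a cycle of period 2 from step 27 on.  No step 0..29 is synchronized, and the cycle repeats forever, so no step up to 80 (or ever) has all nodes equal.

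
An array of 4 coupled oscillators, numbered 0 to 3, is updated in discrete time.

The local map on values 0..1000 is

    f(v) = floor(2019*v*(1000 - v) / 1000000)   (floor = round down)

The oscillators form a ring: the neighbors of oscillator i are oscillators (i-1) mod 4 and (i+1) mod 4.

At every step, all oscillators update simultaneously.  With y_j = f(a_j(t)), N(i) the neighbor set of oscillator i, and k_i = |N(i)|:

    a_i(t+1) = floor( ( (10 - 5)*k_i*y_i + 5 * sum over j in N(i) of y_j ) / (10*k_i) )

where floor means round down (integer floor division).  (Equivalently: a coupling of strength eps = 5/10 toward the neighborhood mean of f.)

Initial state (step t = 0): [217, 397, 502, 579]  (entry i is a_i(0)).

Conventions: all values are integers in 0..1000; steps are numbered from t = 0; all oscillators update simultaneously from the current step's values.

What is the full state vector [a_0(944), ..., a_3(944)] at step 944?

Answer: [504, 504, 504, 504]
Key observation: The state at step 3, [504, 504, 504, 504], reappears at step 4: the system is in a cycle of period 1 from step 3 on.  Therefore the state at step 944 equals the state at step 3 + ((944 - 3) mod 1) = 3, which is [504, 504, 504, 504].

Derivation:
t=0: [217, 397, 502, 579]
t=1: [415, 453, 495, 457]
t=2: [495, 498, 502, 499]
t=3: [504, 504, 504, 504]
t=4: [504, 504, 504, 504]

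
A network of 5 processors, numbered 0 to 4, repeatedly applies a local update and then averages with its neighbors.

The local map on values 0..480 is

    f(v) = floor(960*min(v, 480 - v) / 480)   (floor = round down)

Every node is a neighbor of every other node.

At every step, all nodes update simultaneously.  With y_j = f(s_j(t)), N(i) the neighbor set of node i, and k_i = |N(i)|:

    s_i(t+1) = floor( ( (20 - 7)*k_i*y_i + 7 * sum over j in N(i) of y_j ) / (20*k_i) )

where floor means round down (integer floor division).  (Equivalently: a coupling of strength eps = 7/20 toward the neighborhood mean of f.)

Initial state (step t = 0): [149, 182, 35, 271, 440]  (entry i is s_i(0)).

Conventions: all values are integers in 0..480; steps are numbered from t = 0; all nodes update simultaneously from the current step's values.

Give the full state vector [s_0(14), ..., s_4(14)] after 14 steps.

Answer: [345, 337, 276, 314, 266]

Derivation:
t=0: [149, 182, 35, 271, 440]
t=1: [275, 312, 147, 342, 152]
t=2: [372, 330, 307, 297, 312]
t=3: [258, 305, 331, 342, 325]
t=4: [396, 343, 314, 302, 321]
t=5: [221, 280, 313, 326, 305]
t=6: [409, 385, 348, 333, 357]
t=7: [179, 206, 247, 264, 237]
t=8: [388, 419, 449, 430, 454]
t=9: [149, 114, 80, 101, 74]
t=10: [258, 218, 180, 204, 173]
t=11: [424, 419, 376, 403, 369]
t=12: [134, 140, 188, 158, 196]
t=13: [293, 300, 354, 320, 363]
t=14: [345, 337, 276, 314, 266]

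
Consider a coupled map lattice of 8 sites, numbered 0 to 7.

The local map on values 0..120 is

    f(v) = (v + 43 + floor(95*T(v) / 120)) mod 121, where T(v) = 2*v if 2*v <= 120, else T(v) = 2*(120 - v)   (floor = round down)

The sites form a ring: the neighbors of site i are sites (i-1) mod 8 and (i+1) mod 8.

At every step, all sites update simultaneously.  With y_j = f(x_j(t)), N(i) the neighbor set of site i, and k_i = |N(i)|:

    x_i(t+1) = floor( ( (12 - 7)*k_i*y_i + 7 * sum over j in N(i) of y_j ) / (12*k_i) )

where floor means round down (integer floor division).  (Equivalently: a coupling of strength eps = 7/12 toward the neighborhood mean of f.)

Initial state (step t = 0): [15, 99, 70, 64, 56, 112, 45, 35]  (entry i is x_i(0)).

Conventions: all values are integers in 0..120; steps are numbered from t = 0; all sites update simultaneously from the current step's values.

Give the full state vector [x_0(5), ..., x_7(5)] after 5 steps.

Simulating step by step:
t=0: [15, 99, 70, 64, 56, 112, 45, 35]
t=1: [53, 66, 66, 70, 62, 49, 32, 39]
t=2: [51, 68, 72, 72, 65, 43, 22, 27]
t=3: [75, 65, 70, 71, 60, 64, 83, 91]
t=4: [66, 71, 71, 72, 74, 71, 64, 62]
t=5: [72, 70, 70, 69, 69, 70, 73, 74]

Answer: [72, 70, 70, 69, 69, 70, 73, 74]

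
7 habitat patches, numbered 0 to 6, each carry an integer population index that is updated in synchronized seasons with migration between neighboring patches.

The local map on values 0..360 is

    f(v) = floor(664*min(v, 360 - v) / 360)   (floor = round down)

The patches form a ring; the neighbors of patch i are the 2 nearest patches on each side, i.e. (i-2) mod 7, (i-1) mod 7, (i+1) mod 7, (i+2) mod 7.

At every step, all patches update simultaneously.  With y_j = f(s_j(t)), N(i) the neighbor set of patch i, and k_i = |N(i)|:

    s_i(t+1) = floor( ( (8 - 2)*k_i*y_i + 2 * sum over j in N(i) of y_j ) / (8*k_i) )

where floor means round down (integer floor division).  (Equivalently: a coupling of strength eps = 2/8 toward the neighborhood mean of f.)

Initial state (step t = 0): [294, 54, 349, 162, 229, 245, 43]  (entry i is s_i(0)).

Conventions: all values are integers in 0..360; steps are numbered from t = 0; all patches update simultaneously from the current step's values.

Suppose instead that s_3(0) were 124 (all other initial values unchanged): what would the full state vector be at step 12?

Simulating step by step:
t=0: [294, 54, 349, 124, 229, 245, 43]
t=1: [116, 102, 58, 206, 214, 200, 101]
t=2: [208, 190, 139, 266, 256, 280, 199]
t=3: [273, 297, 251, 186, 197, 169, 280]
t=4: [168, 138, 206, 298, 286, 291, 165]
t=5: [292, 253, 263, 135, 153, 149, 279]
t=6: [143, 191, 186, 244, 264, 255, 166]
t=7: [267, 302, 300, 222, 197, 204, 288]
t=8: [167, 121, 134, 240, 273, 268, 153]
t=9: [288, 233, 242, 215, 177, 187, 265]
t=10: [158, 224, 222, 268, 305, 295, 194]
t=11: [276, 251, 241, 172, 128, 143, 277]
t=12: [167, 203, 221, 295, 236, 251, 168]

Answer: [167, 203, 221, 295, 236, 251, 168]
Key observation: This trace re-runs the system from the modified initial state.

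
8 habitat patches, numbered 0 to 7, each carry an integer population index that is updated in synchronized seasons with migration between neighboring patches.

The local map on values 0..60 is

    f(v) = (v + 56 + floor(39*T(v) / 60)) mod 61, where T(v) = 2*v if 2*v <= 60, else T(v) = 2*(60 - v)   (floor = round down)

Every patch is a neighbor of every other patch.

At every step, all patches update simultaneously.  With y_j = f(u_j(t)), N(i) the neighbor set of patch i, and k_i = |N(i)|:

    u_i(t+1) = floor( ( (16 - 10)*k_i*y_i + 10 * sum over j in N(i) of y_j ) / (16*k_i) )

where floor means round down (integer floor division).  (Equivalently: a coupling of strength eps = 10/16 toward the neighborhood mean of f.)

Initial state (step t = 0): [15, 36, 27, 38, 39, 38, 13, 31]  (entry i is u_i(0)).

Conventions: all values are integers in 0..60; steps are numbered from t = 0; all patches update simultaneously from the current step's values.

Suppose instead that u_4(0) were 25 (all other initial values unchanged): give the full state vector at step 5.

Answer: [15, 14, 26, 26, 26, 26, 15, 14]
Key observation: This trace re-runs the system from the modified initial state.

Derivation:
t=0: [15, 36, 27, 38, 25, 38, 13, 31]
t=1: [23, 15, 31, 14, 29, 14, 21, 15]
t=2: [31, 26, 18, 25, 18, 25, 30, 26]
t=3: [26, 41, 36, 40, 36, 40, 26, 41]
t=4: [35, 37, 20, 20, 20, 20, 35, 37]
t=5: [15, 14, 26, 26, 26, 26, 15, 14]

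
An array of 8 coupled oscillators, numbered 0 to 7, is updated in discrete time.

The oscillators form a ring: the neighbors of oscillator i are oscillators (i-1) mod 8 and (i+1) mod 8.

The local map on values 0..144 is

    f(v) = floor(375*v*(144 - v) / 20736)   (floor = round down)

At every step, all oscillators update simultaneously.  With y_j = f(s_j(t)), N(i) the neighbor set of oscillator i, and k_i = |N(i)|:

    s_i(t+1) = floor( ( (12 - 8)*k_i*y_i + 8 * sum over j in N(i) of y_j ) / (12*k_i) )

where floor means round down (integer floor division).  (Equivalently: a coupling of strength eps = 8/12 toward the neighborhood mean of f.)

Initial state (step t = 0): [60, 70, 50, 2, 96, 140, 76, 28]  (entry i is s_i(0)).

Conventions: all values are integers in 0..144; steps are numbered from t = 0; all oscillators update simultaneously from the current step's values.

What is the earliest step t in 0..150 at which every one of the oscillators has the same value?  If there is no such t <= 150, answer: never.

Answer: never
Key observation: The state at step 5 reappears at step 7 — the system is in a cycle of period 2 from step 5 on.  No step 0..7 is synchronized, and the cycle repeats forever, so no step up to 150 (or ever) has all oscillators equal.

Derivation:
t=0: [60, 70, 50, 2, 96, 140, 76, 28]  (not all equal)
t=1: [80, 89, 60, 57, 32, 62, 53, 80]  (not all equal)
t=2: [90, 90, 89, 81, 81, 80, 90, 90]  (not all equal)
t=3: [87, 87, 89, 90, 92, 90, 88, 87]  (not all equal)
t=4: [89, 88, 88, 87, 86, 87, 88, 89]  (not all equal)
t=5: [88, 88, 89, 89, 89, 89, 88, 88]  (not all equal)
t=6: [89, 88, 88, 88, 88, 88, 88, 89]  (not all equal)
t=7: [88, 88, 89, 89, 89, 89, 88, 88]  (not all equal)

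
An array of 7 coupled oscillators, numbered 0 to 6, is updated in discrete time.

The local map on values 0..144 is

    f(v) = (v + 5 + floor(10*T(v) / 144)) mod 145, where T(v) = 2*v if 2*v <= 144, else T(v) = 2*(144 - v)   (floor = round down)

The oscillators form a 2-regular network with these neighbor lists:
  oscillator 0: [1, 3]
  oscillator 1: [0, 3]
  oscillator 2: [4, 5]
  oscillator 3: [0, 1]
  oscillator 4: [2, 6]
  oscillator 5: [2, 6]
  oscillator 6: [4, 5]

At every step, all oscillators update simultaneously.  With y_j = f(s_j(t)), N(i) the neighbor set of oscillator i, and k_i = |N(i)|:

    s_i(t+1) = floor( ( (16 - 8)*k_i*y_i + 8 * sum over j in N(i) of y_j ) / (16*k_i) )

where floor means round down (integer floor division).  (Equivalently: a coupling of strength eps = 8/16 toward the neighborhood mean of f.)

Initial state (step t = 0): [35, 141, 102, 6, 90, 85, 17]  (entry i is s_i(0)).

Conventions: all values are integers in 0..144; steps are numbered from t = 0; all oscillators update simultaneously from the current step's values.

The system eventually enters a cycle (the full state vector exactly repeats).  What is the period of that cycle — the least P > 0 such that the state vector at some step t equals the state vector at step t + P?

Answer: 17
Key observation: The state at step 13, [136, 136, 25, 136, 25, 25, 25], reappears at step 30 — and no state repeats earlier — so the cycle the system enters has period 17.

Derivation:
t=0: [35, 141, 102, 6, 90, 85, 17]
t=1: [25, 14, 106, 16, 85, 83, 62]
t=2: [27, 24, 106, 24, 96, 95, 86]
t=3: [33, 32, 111, 32, 107, 106, 102]
t=4: [41, 41, 118, 41, 116, 116, 114]
t=5: [51, 51, 125, 51, 124, 124, 123]
t=6: [63, 63, 131, 63, 131, 131, 130]
t=7: [76, 76, 137, 76, 136, 136, 136]
t=8: [90, 90, 142, 90, 142, 142, 142]
t=9: [102, 102, 2, 102, 2, 2, 2]
t=10: [112, 112, 7, 112, 7, 7, 7]
t=11: [121, 121, 12, 121, 12, 12, 12]
t=12: [129, 129, 18, 129, 18, 18, 18]
t=13: [136, 136, 25, 136, 25, 25, 25]
t=14: [142, 142, 33, 142, 33, 33, 33]
t=15: [2, 2, 42, 2, 42, 42, 42]
t=16: [7, 7, 52, 7, 52, 52, 52]
t=17: [12, 12, 64, 12, 64, 64, 64]
t=18: [18, 18, 77, 18, 77, 77, 77]
t=19: [25, 25, 91, 25, 91, 91, 91]
t=20: [33, 33, 103, 33, 103, 103, 103]
t=21: [42, 42, 113, 42, 113, 113, 113]
t=22: [52, 52, 122, 52, 122, 122, 122]
t=23: [64, 64, 130, 64, 130, 130, 130]
t=24: [77, 77, 136, 77, 136, 136, 136]
t=25: [91, 91, 142, 91, 142, 142, 142]
t=26: [103, 103, 2, 103, 2, 2, 2]
t=27: [113, 113, 7, 113, 7, 7, 7]
t=28: [122, 122, 12, 122, 12, 12, 12]
t=29: [130, 130, 18, 130, 18, 18, 18]
t=30: [136, 136, 25, 136, 25, 25, 25]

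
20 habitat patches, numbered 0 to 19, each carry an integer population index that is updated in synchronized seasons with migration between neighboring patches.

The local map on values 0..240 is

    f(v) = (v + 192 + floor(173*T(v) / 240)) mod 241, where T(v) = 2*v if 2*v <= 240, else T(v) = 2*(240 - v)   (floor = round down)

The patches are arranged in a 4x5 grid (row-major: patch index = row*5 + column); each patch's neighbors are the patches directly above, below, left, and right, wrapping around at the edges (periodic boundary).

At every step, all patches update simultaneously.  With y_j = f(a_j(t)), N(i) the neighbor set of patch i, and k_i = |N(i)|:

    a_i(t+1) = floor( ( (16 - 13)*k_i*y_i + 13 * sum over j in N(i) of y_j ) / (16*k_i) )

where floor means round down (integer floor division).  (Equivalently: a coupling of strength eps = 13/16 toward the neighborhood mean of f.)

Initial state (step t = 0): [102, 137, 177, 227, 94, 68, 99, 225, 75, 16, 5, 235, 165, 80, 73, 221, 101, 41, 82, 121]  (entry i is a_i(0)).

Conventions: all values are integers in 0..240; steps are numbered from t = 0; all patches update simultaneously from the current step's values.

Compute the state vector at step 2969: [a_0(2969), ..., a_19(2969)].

Simulating step by step:
t=0: [102, 137, 177, 227, 94, 68, 99, 225, 75, 16, 5, 235, 165, 80, 73, 221, 101, 41, 82, 121]
t=1: [186, 208, 179, 175, 161, 189, 186, 192, 181, 157, 167, 202, 161, 156, 142, 159, 174, 170, 108, 134]
t=2: [216, 214, 214, 218, 224, 218, 210, 217, 220, 223, 220, 217, 218, 223, 229, 223, 215, 219, 223, 227]
t=3: [199, 202, 200, 199, 198, 200, 201, 201, 199, 198, 198, 201, 200, 198, 197, 199, 200, 200, 198, 197]
t=4: [208, 208, 208, 208, 209, 208, 207, 208, 208, 208, 208, 208, 208, 208, 209, 208, 208, 208, 208, 209]
t=5: [204, 205, 205, 204, 204, 205, 205, 205, 205, 204, 204, 205, 205, 204, 204, 204, 205, 205, 204, 204]
t=6: [206, 206, 206, 206, 206, 206, 206, 206, 206, 206, 206, 206, 206, 206, 206, 206, 206, 206, 206, 206]
t=7: [206, 206, 206, 206, 206, 206, 206, 206, 206, 206, 206, 206, 206, 206, 206, 206, 206, 206, 206, 206]

Answer: [206, 206, 206, 206, 206, 206, 206, 206, 206, 206, 206, 206, 206, 206, 206, 206, 206, 206, 206, 206]
Key observation: The state at step 6, [206, 206, 206, 206, 206, 206, 206, 206, 206, 206, 206, 206, 206, 206, 206, 206, 206, 206, 206, 206], reappears at step 7: the system is in a cycle of period 1 from step 6 on.  Therefore the state at step 2969 equals the state at step 6 + ((2969 - 6) mod 1) = 6, which is [206, 206, 206, 206, 206, 206, 206, 206, 206, 206, 206, 206, 206, 206, 206, 206, 206, 206, 206, 206].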